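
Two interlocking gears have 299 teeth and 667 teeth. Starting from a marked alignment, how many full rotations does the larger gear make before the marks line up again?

13 rotations

The first common completion time is the LCM of the periods.
299 = 13 × 23
667 = 23 × 29
LCM(299, 667) = 13 × 23 × 29 = 8671.
Rotations for period 667: 8671 / 667 = 13.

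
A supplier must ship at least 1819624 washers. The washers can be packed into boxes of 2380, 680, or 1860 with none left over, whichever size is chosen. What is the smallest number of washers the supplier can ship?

The number of washers must be a common multiple of 2380, 680, and 1860, so a multiple of their LCM.
2380 = 2^2 × 5 × 7 × 17
680 = 2^3 × 5 × 17
1860 = 2^2 × 3 × 5 × 31
LCM(2380, 680, 1860) = 2^3 × 3 × 5 × 7 × 17 × 31 = 442680.
Smallest multiple of 442680 that is ≥ 1819624: ⌈1819624/442680⌉ × 442680 = 5 × 442680 = 2213400.

2213400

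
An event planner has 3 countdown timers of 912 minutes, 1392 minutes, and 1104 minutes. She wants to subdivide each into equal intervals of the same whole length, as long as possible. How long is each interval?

48 minutes

The interval must divide each timer length; the longest such is the gcd.
912 = 2^4 × 3 × 19
1392 = 2^4 × 3 × 29
1104 = 2^4 × 3 × 23
gcd(912, 1392, 1104) = 2^4 × 3 = 48.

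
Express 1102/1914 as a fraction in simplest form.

19/33

1102 = 2 × 19 × 29
1914 = 2 × 3 × 11 × 29
gcd(1102, 1914) = 2 × 29 = 58.
Divide numerator and denominator by 58: 1102/1914 = 19/33.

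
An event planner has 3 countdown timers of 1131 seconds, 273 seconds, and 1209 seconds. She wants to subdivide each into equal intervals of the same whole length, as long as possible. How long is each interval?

39 seconds

The interval must divide each timer length; the longest such is the gcd.
1131 = 3 × 13 × 29
273 = 3 × 7 × 13
1209 = 3 × 13 × 31
gcd(1131, 273, 1209) = 3 × 13 = 39.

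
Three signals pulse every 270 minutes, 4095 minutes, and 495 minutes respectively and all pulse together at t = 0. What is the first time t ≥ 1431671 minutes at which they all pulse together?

Joint pulses occur at multiples of LCM(270, 4095, 495).
270 = 2 × 3^3 × 5
4095 = 3^2 × 5 × 7 × 13
495 = 3^2 × 5 × 11
LCM(270, 4095, 495) = 2 × 3^3 × 5 × 7 × 11 × 13 = 270270.
Smallest multiple of 270270 that is ≥ 1431671: ⌈1431671/270270⌉ × 270270 = 6 × 270270 = 1621620.

1621620 minutes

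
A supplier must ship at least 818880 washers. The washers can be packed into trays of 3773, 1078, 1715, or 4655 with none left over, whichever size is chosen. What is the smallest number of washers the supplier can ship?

The number of washers must be a common multiple of 3773, 1078, 1715, and 4655, so a multiple of their LCM.
3773 = 7^3 × 11
1078 = 2 × 7^2 × 11
1715 = 5 × 7^3
4655 = 5 × 7^2 × 19
LCM(3773, 1078, 1715, 4655) = 2 × 5 × 7^3 × 11 × 19 = 716870.
Smallest multiple of 716870 that is ≥ 818880: ⌈818880/716870⌉ × 716870 = 2 × 716870 = 1433740.

1433740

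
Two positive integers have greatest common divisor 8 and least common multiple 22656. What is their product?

181248

For any two positive integers, gcd × lcm = product = 8 × 22656 = 181248.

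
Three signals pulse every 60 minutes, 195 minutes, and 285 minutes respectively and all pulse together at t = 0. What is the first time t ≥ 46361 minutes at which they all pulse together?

59280 minutes

Joint pulses occur at multiples of LCM(60, 195, 285).
60 = 2^2 × 3 × 5
195 = 3 × 5 × 13
285 = 3 × 5 × 19
LCM(60, 195, 285) = 2^2 × 3 × 5 × 13 × 19 = 14820.
Smallest multiple of 14820 that is ≥ 46361: ⌈46361/14820⌉ × 14820 = 4 × 14820 = 59280.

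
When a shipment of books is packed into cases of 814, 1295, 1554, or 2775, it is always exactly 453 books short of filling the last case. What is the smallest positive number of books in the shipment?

Being 453 short of a full case of size k means N ≡ −453 (mod k), i.e. N + 453 is a multiple of each size.
814 = 2 × 11 × 37
1295 = 5 × 7 × 37
1554 = 2 × 3 × 7 × 37
2775 = 3 × 5^2 × 37
LCM(814, 1295, 1554, 2775) = 2 × 3 × 5^2 × 7 × 11 × 37 = 427350.
Smallest positive N is 427350 − 453 = 426897.

426897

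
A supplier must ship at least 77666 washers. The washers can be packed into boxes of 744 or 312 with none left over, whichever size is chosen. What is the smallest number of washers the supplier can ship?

87048

The number of washers must be a common multiple of 744 and 312, so a multiple of their LCM.
744 = 2^3 × 3 × 31
312 = 2^3 × 3 × 13
LCM(744, 312) = 2^3 × 3 × 13 × 31 = 9672.
Smallest multiple of 9672 that is ≥ 77666: ⌈77666/9672⌉ × 9672 = 9 × 9672 = 87048.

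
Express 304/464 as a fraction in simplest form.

304 = 2^4 × 19
464 = 2^4 × 29
gcd(304, 464) = 2^4 = 16.
Divide numerator and denominator by 16: 304/464 = 19/29.

19/29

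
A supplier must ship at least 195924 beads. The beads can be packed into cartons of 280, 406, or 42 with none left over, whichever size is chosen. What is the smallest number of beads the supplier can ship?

219240

The number of beads must be a common multiple of 280, 406, and 42, so a multiple of their LCM.
280 = 2^3 × 5 × 7
406 = 2 × 7 × 29
42 = 2 × 3 × 7
LCM(280, 406, 42) = 2^3 × 3 × 5 × 7 × 29 = 24360.
Smallest multiple of 24360 that is ≥ 195924: ⌈195924/24360⌉ × 24360 = 9 × 24360 = 219240.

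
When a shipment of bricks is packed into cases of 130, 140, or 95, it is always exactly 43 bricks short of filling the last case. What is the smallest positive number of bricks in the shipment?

34537

Being 43 short of a full case of size k means N ≡ −43 (mod k), i.e. N + 43 is a multiple of each size.
130 = 2 × 5 × 13
140 = 2^2 × 5 × 7
95 = 5 × 19
LCM(130, 140, 95) = 2^2 × 5 × 7 × 13 × 19 = 34580.
Smallest positive N is 34580 − 43 = 34537.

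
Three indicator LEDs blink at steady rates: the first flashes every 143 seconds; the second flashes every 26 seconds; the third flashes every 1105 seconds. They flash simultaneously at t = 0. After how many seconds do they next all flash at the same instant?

The first simultaneous occurrence is after LCM of the individual periods.
143 = 11 × 13
26 = 2 × 13
1105 = 5 × 13 × 17
LCM(143, 26, 1105) = 2 × 5 × 11 × 13 × 17 = 24310.

24310 seconds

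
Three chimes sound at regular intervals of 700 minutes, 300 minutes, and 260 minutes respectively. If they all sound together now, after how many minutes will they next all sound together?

The first simultaneous occurrence is after LCM of the individual periods.
700 = 2^2 × 5^2 × 7
300 = 2^2 × 3 × 5^2
260 = 2^2 × 5 × 13
LCM(700, 300, 260) = 2^2 × 3 × 5^2 × 7 × 13 = 27300.

27300 minutes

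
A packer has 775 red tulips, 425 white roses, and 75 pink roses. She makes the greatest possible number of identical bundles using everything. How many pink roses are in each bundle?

Number of bundles = gcd(775, 425, 75).
775 = 5^2 × 31
425 = 5^2 × 17
75 = 3 × 5^2
gcd(775, 425, 75) = 5^2 = 25.
pink roses per bundle = 75 / 25 = 3.

3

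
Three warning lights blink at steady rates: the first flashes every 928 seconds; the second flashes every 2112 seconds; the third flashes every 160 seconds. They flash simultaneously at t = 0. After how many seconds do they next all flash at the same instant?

306240 seconds

We need the least common multiple of the intervals.
928 = 2^5 × 29
2112 = 2^6 × 3 × 11
160 = 2^5 × 5
LCM(928, 2112, 160) = 2^6 × 3 × 5 × 11 × 29 = 306240.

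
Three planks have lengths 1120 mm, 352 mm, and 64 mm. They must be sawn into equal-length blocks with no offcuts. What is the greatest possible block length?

32 mm

This is the greatest common divisor of 1120, 352, and 64.
1120 = 2^5 × 5 × 7
352 = 2^5 × 11
64 = 2^6
gcd(1120, 352, 64) = 2^5 = 32.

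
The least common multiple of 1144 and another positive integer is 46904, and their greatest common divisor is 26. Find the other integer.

1066

gcd × lcm = product of the two integers, so the other integer is (26 × 46904) / 1144 = 1066.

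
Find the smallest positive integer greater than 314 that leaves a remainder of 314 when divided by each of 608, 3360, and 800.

319514

N − 314 must be a common multiple of 608, 3360, and 800.
608 = 2^5 × 19
3360 = 2^5 × 3 × 5 × 7
800 = 2^5 × 5^2
LCM(608, 3360, 800) = 2^5 × 3 × 5^2 × 7 × 19 = 319200.
Smallest N > 314 is LCM + 314 = 319200 + 314 = 319514.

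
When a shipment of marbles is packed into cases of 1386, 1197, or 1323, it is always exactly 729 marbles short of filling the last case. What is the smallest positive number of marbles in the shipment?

Being 729 short of a full case of size k means N ≡ −729 (mod k), i.e. N + 729 is a multiple of each size.
1386 = 2 × 3^2 × 7 × 11
1197 = 3^2 × 7 × 19
1323 = 3^3 × 7^2
LCM(1386, 1197, 1323) = 2 × 3^3 × 7^2 × 11 × 19 = 553014.
Smallest positive N is 553014 − 729 = 552285.

552285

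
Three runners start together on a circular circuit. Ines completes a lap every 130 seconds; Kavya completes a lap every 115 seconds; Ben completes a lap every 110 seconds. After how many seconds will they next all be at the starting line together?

32890 seconds

The first simultaneous occurrence is after LCM of the individual periods.
130 = 2 × 5 × 13
115 = 5 × 23
110 = 2 × 5 × 11
LCM(130, 115, 110) = 2 × 5 × 11 × 13 × 23 = 32890.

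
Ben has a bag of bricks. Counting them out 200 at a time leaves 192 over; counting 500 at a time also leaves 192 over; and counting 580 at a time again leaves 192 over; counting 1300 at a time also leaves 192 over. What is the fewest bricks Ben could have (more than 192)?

N − 192 must be a common multiple of 200, 500, 580, and 1300.
200 = 2^3 × 5^2
500 = 2^2 × 5^3
580 = 2^2 × 5 × 29
1300 = 2^2 × 5^2 × 13
LCM(200, 500, 580, 1300) = 2^3 × 5^3 × 13 × 29 = 377000.
Smallest N > 192 is LCM + 192 = 377000 + 192 = 377192.

377192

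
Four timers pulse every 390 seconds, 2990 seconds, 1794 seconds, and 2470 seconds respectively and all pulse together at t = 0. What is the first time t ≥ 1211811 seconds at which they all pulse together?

Joint pulses occur at multiples of LCM(390, 2990, 1794, 2470).
390 = 2 × 3 × 5 × 13
2990 = 2 × 5 × 13 × 23
1794 = 2 × 3 × 13 × 23
2470 = 2 × 5 × 13 × 19
LCM(390, 2990, 1794, 2470) = 2 × 3 × 5 × 13 × 19 × 23 = 170430.
Smallest multiple of 170430 that is ≥ 1211811: ⌈1211811/170430⌉ × 170430 = 8 × 170430 = 1363440.

1363440 seconds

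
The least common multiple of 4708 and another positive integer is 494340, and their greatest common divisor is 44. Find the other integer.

gcd × lcm = product of the two integers, so the other integer is (44 × 494340) / 4708 = 4620.

4620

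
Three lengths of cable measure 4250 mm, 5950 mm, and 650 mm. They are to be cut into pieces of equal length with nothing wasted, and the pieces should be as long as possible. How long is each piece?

Each piece length must divide every original length, so the longest possible is gcd(4250, 5950, 650).
4250 = 2 × 5^3 × 17
5950 = 2 × 5^2 × 7 × 17
650 = 2 × 5^2 × 13
gcd(4250, 5950, 650) = 2 × 5^2 = 50.

50 mm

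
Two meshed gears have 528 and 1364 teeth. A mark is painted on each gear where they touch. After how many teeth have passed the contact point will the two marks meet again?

The first simultaneous occurrence is after LCM of the individual periods.
528 = 2^4 × 3 × 11
1364 = 2^2 × 11 × 31
LCM(528, 1364) = 2^4 × 3 × 11 × 31 = 16368.

16368 teeth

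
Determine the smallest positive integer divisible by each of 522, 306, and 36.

17748

522 = 2 × 3^2 × 29
306 = 2 × 3^2 × 17
36 = 2^2 × 3^2
LCM(522, 306, 36) = 2^2 × 3^2 × 17 × 29 = 17748.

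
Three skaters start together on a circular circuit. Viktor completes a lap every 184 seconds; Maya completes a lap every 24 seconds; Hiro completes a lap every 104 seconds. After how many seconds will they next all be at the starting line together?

7176 seconds

The first simultaneous occurrence is after LCM of the individual periods.
184 = 2^3 × 23
24 = 2^3 × 3
104 = 2^3 × 13
LCM(184, 24, 104) = 2^3 × 3 × 13 × 23 = 7176.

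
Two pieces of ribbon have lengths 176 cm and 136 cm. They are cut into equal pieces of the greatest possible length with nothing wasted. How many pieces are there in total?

39

Piece length = gcd(176, 136).
176 = 2^4 × 11
136 = 2^3 × 17
gcd(176, 136) = 2^3 = 8.
Total pieces = 176/8 + 136/8 = 22 + 17 = 39.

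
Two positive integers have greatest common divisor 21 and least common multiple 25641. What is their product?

538461

For any two positive integers, gcd × lcm = product = 21 × 25641 = 538461.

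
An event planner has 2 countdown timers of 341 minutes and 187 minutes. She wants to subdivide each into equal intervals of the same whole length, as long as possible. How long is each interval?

The interval must divide each timer length; the longest such is the gcd.
341 = 11 × 31
187 = 11 × 17
gcd(341, 187) = 11.

11 minutes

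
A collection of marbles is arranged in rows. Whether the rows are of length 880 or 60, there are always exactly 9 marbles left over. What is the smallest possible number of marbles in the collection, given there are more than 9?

N − 9 must be a common multiple of 880 and 60.
880 = 2^4 × 5 × 11
60 = 2^2 × 3 × 5
LCM(880, 60) = 2^4 × 3 × 5 × 11 = 2640.
Smallest N > 9 is LCM + 9 = 2640 + 9 = 2649.

2649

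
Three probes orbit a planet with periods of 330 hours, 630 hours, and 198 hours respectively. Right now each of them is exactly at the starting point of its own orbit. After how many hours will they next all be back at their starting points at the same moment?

6930 hours

The first simultaneous occurrence is after LCM of the individual periods.
330 = 2 × 3 × 5 × 11
630 = 2 × 3^2 × 5 × 7
198 = 2 × 3^2 × 11
LCM(330, 630, 198) = 2 × 3^2 × 5 × 7 × 11 = 6930.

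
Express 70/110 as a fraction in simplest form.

7/11

70 = 2 × 5 × 7
110 = 2 × 5 × 11
gcd(70, 110) = 2 × 5 = 10.
Divide numerator and denominator by 10: 70/110 = 7/11.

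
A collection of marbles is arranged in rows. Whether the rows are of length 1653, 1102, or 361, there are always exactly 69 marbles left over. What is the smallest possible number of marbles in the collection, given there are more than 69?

62883

N − 69 must be a common multiple of 1653, 1102, and 361.
1653 = 3 × 19 × 29
1102 = 2 × 19 × 29
361 = 19^2
LCM(1653, 1102, 361) = 2 × 3 × 19^2 × 29 = 62814.
Smallest N > 69 is LCM + 69 = 62814 + 69 = 62883.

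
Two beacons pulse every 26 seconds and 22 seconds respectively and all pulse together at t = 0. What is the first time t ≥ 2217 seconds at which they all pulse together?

2288 seconds

Joint pulses occur at multiples of LCM(26, 22).
26 = 2 × 13
22 = 2 × 11
LCM(26, 22) = 2 × 11 × 13 = 286.
Smallest multiple of 286 that is ≥ 2217: ⌈2217/286⌉ × 286 = 8 × 286 = 2288.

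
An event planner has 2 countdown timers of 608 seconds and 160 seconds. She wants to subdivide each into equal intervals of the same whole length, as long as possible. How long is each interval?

The interval must divide each timer length; the longest such is the gcd.
608 = 2^5 × 19
160 = 2^5 × 5
gcd(608, 160) = 2^5 = 32.

32 seconds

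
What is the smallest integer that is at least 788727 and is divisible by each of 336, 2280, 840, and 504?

861840

The integer must be a common multiple of 336, 2280, 840, and 504, so a multiple of their LCM.
336 = 2^4 × 3 × 7
2280 = 2^3 × 3 × 5 × 19
840 = 2^3 × 3 × 5 × 7
504 = 2^3 × 3^2 × 7
LCM(336, 2280, 840, 504) = 2^4 × 3^2 × 5 × 7 × 19 = 95760.
Smallest multiple of 95760 that is ≥ 788727: ⌈788727/95760⌉ × 95760 = 9 × 95760 = 861840.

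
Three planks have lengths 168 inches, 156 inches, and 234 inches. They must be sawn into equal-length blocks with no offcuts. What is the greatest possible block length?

6 inches

This is the greatest common divisor of 168, 156, and 234.
168 = 2^3 × 3 × 7
156 = 2^2 × 3 × 13
234 = 2 × 3^2 × 13
gcd(168, 156, 234) = 2 × 3 = 6.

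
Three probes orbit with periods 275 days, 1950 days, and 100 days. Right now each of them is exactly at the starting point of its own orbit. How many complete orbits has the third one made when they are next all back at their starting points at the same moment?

429 orbits

They are all back at their starting positions together after one LCM of the periods.
275 = 5^2 × 11
1950 = 2 × 3 × 5^2 × 13
100 = 2^2 × 5^2
LCM(275, 1950, 100) = 2^2 × 3 × 5^2 × 11 × 13 = 42900.
Orbits for period 100: 42900 / 100 = 429.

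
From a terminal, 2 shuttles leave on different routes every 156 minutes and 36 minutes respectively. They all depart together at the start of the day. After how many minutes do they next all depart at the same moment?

468 minutes

The first simultaneous occurrence is after LCM of the individual periods.
156 = 2^2 × 3 × 13
36 = 2^2 × 3^2
LCM(156, 36) = 2^2 × 3^2 × 13 = 468.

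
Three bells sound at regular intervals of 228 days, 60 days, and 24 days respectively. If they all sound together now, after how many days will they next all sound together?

The first simultaneous occurrence is after LCM of the individual periods.
228 = 2^2 × 3 × 19
60 = 2^2 × 3 × 5
24 = 2^3 × 3
LCM(228, 60, 24) = 2^3 × 3 × 5 × 19 = 2280.

2280 days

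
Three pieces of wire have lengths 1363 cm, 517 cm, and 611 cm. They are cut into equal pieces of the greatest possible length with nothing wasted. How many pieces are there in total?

Piece length = gcd(1363, 517, 611).
1363 = 29 × 47
517 = 11 × 47
611 = 13 × 47
gcd(1363, 517, 611) = 47.
Total pieces = 1363/47 + 517/47 + 611/47 = 29 + 11 + 13 = 53.

53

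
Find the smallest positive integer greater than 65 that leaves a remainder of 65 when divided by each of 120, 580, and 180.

N − 65 must be a common multiple of 120, 580, and 180.
120 = 2^3 × 3 × 5
580 = 2^2 × 5 × 29
180 = 2^2 × 3^2 × 5
LCM(120, 580, 180) = 2^3 × 3^2 × 5 × 29 = 10440.
Smallest N > 65 is LCM + 65 = 10440 + 65 = 10505.

10505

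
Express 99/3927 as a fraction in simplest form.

99 = 3^2 × 11
3927 = 3 × 7 × 11 × 17
gcd(99, 3927) = 3 × 11 = 33.
Divide numerator and denominator by 33: 99/3927 = 3/119.

3/119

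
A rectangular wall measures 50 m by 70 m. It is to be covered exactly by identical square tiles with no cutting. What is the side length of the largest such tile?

10 m

The tile side must divide both 50 and 70, so the largest is their gcd.
50 = 2 × 5^2
70 = 2 × 5 × 7
gcd(50, 70) = 2 × 5 = 10.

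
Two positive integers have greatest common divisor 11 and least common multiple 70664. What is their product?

777304

For any two positive integers, gcd × lcm = product = 11 × 70664 = 777304.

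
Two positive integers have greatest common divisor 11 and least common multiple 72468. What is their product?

For any two positive integers, gcd × lcm = product = 11 × 72468 = 797148.

797148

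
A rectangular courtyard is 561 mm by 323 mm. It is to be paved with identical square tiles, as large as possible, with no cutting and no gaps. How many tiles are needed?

627

Tile side = gcd(561, 323).
561 = 3 × 11 × 17
323 = 17 × 19
gcd(561, 323) = 17.
Tiles: (561/17) × (323/17) = 33 × 19 = 627.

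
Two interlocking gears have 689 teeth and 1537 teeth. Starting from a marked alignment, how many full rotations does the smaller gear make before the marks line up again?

All finish a whole number of cycles simultaneously at t = LCM of the periods.
689 = 13 × 53
1537 = 29 × 53
LCM(689, 1537) = 13 × 29 × 53 = 19981.
Rotations for period 689: 19981 / 689 = 29.

29 rotations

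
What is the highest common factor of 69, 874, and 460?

23

69 = 3 × 23
874 = 2 × 19 × 23
460 = 2^2 × 5 × 23
gcd(69, 874, 460) = 23.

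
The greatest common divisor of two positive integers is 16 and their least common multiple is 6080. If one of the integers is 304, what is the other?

For two integers, gcd × lcm = product, so the other is (16 × 6080) / 304 = 97280 / 304 = 320.

320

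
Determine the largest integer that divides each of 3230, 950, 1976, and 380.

3230 = 2 × 5 × 17 × 19
950 = 2 × 5^2 × 19
1976 = 2^3 × 13 × 19
380 = 2^2 × 5 × 19
gcd(3230, 950, 1976, 380) = 2 × 19 = 38.

38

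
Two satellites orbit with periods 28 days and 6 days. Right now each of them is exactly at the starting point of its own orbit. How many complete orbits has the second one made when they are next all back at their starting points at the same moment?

14 orbits

All finish a whole number of cycles simultaneously at t = LCM of the periods.
28 = 2^2 × 7
6 = 2 × 3
LCM(28, 6) = 2^2 × 3 × 7 = 84.
Orbits for period 6: 84 / 6 = 14.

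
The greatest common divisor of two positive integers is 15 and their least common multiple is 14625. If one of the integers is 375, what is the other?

585

For two integers, gcd × lcm = product, so the other is (15 × 14625) / 375 = 219375 / 375 = 585.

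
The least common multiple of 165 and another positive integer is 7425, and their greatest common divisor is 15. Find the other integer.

675

gcd × lcm = product of the two integers, so the other integer is (15 × 7425) / 165 = 675.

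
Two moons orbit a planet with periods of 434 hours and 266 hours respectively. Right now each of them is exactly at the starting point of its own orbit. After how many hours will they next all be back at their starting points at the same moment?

8246 hours

They coincide at every common multiple of the periods; the first is the LCM.
434 = 2 × 7 × 31
266 = 2 × 7 × 19
LCM(434, 266) = 2 × 7 × 19 × 31 = 8246.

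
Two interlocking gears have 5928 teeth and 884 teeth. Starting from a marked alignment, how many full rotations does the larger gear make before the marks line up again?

17 rotations

They are all back at their starting positions together after one LCM of the periods.
5928 = 2^3 × 3 × 13 × 19
884 = 2^2 × 13 × 17
LCM(5928, 884) = 2^3 × 3 × 13 × 17 × 19 = 100776.
Rotations for period 5928: 100776 / 5928 = 17.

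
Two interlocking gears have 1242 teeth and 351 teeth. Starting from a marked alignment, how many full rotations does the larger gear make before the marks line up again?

13 rotations

All finish a whole number of cycles simultaneously at t = LCM of the periods.
1242 = 2 × 3^3 × 23
351 = 3^3 × 13
LCM(1242, 351) = 2 × 3^3 × 13 × 23 = 16146.
Rotations for period 1242: 16146 / 1242 = 13.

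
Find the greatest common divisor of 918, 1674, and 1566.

918 = 2 × 3^3 × 17
1674 = 2 × 3^3 × 31
1566 = 2 × 3^3 × 29
gcd(918, 1674, 1566) = 2 × 3^3 = 54.

54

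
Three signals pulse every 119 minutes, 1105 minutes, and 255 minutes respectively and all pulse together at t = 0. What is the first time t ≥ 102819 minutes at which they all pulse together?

116025 minutes

Joint pulses occur at multiples of LCM(119, 1105, 255).
119 = 7 × 17
1105 = 5 × 13 × 17
255 = 3 × 5 × 17
LCM(119, 1105, 255) = 3 × 5 × 7 × 13 × 17 = 23205.
Smallest multiple of 23205 that is ≥ 102819: ⌈102819/23205⌉ × 23205 = 5 × 23205 = 116025.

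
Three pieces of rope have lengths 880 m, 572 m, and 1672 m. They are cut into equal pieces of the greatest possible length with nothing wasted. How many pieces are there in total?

Piece length = gcd(880, 572, 1672).
880 = 2^4 × 5 × 11
572 = 2^2 × 11 × 13
1672 = 2^3 × 11 × 19
gcd(880, 572, 1672) = 2^2 × 11 = 44.
Total pieces = 880/44 + 572/44 + 1672/44 = 20 + 13 + 38 = 71.

71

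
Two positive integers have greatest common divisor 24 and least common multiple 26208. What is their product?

For any two positive integers, gcd × lcm = product = 24 × 26208 = 628992.

628992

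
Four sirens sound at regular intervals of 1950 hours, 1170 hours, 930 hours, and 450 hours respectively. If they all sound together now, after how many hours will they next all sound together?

We need the least common multiple of the intervals.
1950 = 2 × 3 × 5^2 × 13
1170 = 2 × 3^2 × 5 × 13
930 = 2 × 3 × 5 × 31
450 = 2 × 3^2 × 5^2
LCM(1950, 1170, 930, 450) = 2 × 3^2 × 5^2 × 13 × 31 = 181350.

181350 hours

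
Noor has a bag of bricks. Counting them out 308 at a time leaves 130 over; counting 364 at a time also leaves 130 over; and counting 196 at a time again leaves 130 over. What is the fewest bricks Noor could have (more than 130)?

N − 130 must be a common multiple of 308, 364, and 196.
308 = 2^2 × 7 × 11
364 = 2^2 × 7 × 13
196 = 2^2 × 7^2
LCM(308, 364, 196) = 2^2 × 7^2 × 11 × 13 = 28028.
Smallest N > 130 is LCM + 130 = 28028 + 130 = 28158.

28158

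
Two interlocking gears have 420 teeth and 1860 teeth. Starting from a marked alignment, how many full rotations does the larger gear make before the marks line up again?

All finish a whole number of cycles simultaneously at t = LCM of the periods.
420 = 2^2 × 3 × 5 × 7
1860 = 2^2 × 3 × 5 × 31
LCM(420, 1860) = 2^2 × 3 × 5 × 7 × 31 = 13020.
Rotations for period 1860: 13020 / 1860 = 7.

7 rotations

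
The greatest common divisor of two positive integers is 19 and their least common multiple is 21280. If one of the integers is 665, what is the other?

608

For two integers, gcd × lcm = product, so the other is (19 × 21280) / 665 = 404320 / 665 = 608.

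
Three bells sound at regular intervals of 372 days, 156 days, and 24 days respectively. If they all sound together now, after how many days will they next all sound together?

9672 days

The first simultaneous occurrence is after LCM of the individual periods.
372 = 2^2 × 3 × 31
156 = 2^2 × 3 × 13
24 = 2^3 × 3
LCM(372, 156, 24) = 2^3 × 3 × 13 × 31 = 9672.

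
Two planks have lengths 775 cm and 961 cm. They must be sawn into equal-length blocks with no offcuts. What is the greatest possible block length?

This is the greatest common divisor of 775 and 961.
775 = 5^2 × 31
961 = 31^2
gcd(775, 961) = 31.

31 cm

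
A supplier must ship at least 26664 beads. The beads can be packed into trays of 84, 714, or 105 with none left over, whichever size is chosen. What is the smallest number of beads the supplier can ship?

28560

The number of beads must be a common multiple of 84, 714, and 105, so a multiple of their LCM.
84 = 2^2 × 3 × 7
714 = 2 × 3 × 7 × 17
105 = 3 × 5 × 7
LCM(84, 714, 105) = 2^2 × 3 × 5 × 7 × 17 = 7140.
Smallest multiple of 7140 that is ≥ 26664: ⌈26664/7140⌉ × 7140 = 4 × 7140 = 28560.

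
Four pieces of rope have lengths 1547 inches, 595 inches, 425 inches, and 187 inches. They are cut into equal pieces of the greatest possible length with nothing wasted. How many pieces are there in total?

162

Piece length = gcd(1547, 595, 425, 187).
1547 = 7 × 13 × 17
595 = 5 × 7 × 17
425 = 5^2 × 17
187 = 11 × 17
gcd(1547, 595, 425, 187) = 17.
Total pieces = 1547/17 + 595/17 + 425/17 + 187/17 = 91 + 35 + 25 + 11 = 162.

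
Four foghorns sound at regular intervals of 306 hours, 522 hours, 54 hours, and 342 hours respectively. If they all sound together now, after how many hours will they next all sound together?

We need the least common multiple of the intervals.
306 = 2 × 3^2 × 17
522 = 2 × 3^2 × 29
54 = 2 × 3^3
342 = 2 × 3^2 × 19
LCM(306, 522, 54, 342) = 2 × 3^3 × 17 × 19 × 29 = 505818.

505818 hours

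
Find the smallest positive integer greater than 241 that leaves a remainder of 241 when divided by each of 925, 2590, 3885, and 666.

116791

N − 241 must be a common multiple of 925, 2590, 3885, and 666.
925 = 5^2 × 37
2590 = 2 × 5 × 7 × 37
3885 = 3 × 5 × 7 × 37
666 = 2 × 3^2 × 37
LCM(925, 2590, 3885, 666) = 2 × 3^2 × 5^2 × 7 × 37 = 116550.
Smallest N > 241 is LCM + 241 = 116550 + 241 = 116791.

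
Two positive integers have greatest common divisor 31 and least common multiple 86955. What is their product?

2695605

For any two positive integers, gcd × lcm = product = 31 × 86955 = 2695605.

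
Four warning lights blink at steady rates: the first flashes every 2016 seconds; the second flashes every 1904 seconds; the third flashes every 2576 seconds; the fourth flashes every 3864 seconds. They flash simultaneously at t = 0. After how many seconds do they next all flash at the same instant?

788256 seconds

The first simultaneous occurrence is after LCM of the individual periods.
2016 = 2^5 × 3^2 × 7
1904 = 2^4 × 7 × 17
2576 = 2^4 × 7 × 23
3864 = 2^3 × 3 × 7 × 23
LCM(2016, 1904, 2576, 3864) = 2^5 × 3^2 × 7 × 17 × 23 = 788256.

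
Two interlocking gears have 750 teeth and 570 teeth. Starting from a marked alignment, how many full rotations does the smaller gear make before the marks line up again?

All finish a whole number of cycles simultaneously at t = LCM of the periods.
750 = 2 × 3 × 5^3
570 = 2 × 3 × 5 × 19
LCM(750, 570) = 2 × 3 × 5^3 × 19 = 14250.
Rotations for period 570: 14250 / 570 = 25.

25 rotations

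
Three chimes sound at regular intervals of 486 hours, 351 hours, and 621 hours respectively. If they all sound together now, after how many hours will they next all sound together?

145314 hours

We need the least common multiple of the intervals.
486 = 2 × 3^5
351 = 3^3 × 13
621 = 3^3 × 23
LCM(486, 351, 621) = 2 × 3^5 × 13 × 23 = 145314.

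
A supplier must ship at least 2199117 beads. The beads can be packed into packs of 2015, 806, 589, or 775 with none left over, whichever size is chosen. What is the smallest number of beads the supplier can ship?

The number of beads must be a common multiple of 2015, 806, 589, and 775, so a multiple of their LCM.
2015 = 5 × 13 × 31
806 = 2 × 13 × 31
589 = 19 × 31
775 = 5^2 × 31
LCM(2015, 806, 589, 775) = 2 × 5^2 × 13 × 19 × 31 = 382850.
Smallest multiple of 382850 that is ≥ 2199117: ⌈2199117/382850⌉ × 382850 = 6 × 382850 = 2297100.

2297100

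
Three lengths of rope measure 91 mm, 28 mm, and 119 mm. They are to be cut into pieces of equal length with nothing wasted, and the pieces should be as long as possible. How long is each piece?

7 mm

Each piece length must divide every original length, so the longest possible is gcd(91, 28, 119).
91 = 7 × 13
28 = 2^2 × 7
119 = 7 × 17
gcd(91, 28, 119) = 7.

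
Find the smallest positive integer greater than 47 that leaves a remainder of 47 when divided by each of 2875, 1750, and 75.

N − 47 must be a common multiple of 2875, 1750, and 75.
2875 = 5^3 × 23
1750 = 2 × 5^3 × 7
75 = 3 × 5^2
LCM(2875, 1750, 75) = 2 × 3 × 5^3 × 7 × 23 = 120750.
Smallest N > 47 is LCM + 47 = 120750 + 47 = 120797.

120797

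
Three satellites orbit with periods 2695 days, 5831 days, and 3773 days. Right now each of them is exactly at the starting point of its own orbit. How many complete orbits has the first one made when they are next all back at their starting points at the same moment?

119 orbits

They are all back at their starting positions together after one LCM of the periods.
2695 = 5 × 7^2 × 11
5831 = 7^3 × 17
3773 = 7^3 × 11
LCM(2695, 5831, 3773) = 5 × 7^3 × 11 × 17 = 320705.
Orbits for period 2695: 320705 / 2695 = 119.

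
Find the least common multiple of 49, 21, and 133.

2793

49 = 7^2
21 = 3 × 7
133 = 7 × 19
LCM(49, 21, 133) = 3 × 7^2 × 19 = 2793.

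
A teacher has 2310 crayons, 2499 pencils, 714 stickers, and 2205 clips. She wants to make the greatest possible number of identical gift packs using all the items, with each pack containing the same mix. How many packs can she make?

The pack count must divide each quantity, so the greatest is gcd(2310, 2499, 714, 2205).
2310 = 2 × 3 × 5 × 7 × 11
2499 = 3 × 7^2 × 17
714 = 2 × 3 × 7 × 17
2205 = 3^2 × 5 × 7^2
gcd(2310, 2499, 714, 2205) = 3 × 7 = 21.

21 packs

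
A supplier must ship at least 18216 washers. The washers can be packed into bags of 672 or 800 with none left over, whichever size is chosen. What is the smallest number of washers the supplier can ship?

The number of washers must be a common multiple of 672 and 800, so a multiple of their LCM.
672 = 2^5 × 3 × 7
800 = 2^5 × 5^2
LCM(672, 800) = 2^5 × 3 × 5^2 × 7 = 16800.
Smallest multiple of 16800 that is ≥ 18216: ⌈18216/16800⌉ × 16800 = 2 × 16800 = 33600.

33600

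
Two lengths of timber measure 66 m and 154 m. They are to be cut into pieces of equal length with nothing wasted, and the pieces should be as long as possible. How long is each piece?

22 m

The greatest length dividing all of 66 and 154 is their gcd.
66 = 2 × 3 × 11
154 = 2 × 7 × 11
gcd(66, 154) = 2 × 11 = 22.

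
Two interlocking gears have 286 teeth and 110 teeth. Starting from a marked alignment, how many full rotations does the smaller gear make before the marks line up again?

All finish a whole number of cycles simultaneously at t = LCM of the periods.
286 = 2 × 11 × 13
110 = 2 × 5 × 11
LCM(286, 110) = 2 × 5 × 11 × 13 = 1430.
Rotations for period 110: 1430 / 110 = 13.

13 rotations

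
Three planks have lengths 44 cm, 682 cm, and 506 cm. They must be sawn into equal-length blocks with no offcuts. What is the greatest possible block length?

22 cm

This is the greatest common divisor of 44, 682, and 506.
44 = 2^2 × 11
682 = 2 × 11 × 31
506 = 2 × 11 × 23
gcd(44, 682, 506) = 2 × 11 = 22.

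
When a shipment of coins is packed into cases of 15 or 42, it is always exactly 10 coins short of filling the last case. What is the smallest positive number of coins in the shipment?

Being 10 short of a full case of size k means N ≡ −10 (mod k), i.e. N + 10 is a multiple of each size.
15 = 3 × 5
42 = 2 × 3 × 7
LCM(15, 42) = 2 × 3 × 5 × 7 = 210.
Smallest positive N is 210 − 10 = 200.

200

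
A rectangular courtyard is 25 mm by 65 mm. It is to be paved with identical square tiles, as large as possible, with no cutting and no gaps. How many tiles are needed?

65

Tile side = gcd(25, 65).
25 = 5^2
65 = 5 × 13
gcd(25, 65) = 5.
Tiles: (25/5) × (65/5) = 5 × 13 = 65.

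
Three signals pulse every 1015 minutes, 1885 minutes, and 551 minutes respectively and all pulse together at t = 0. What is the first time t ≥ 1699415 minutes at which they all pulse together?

Joint pulses occur at multiples of LCM(1015, 1885, 551).
1015 = 5 × 7 × 29
1885 = 5 × 13 × 29
551 = 19 × 29
LCM(1015, 1885, 551) = 5 × 7 × 13 × 19 × 29 = 250705.
Smallest multiple of 250705 that is ≥ 1699415: ⌈1699415/250705⌉ × 250705 = 7 × 250705 = 1754935.

1754935 minutes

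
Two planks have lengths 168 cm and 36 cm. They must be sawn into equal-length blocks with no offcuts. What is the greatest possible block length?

The block length must divide every plank, so the greatest is gcd(168, 36).
168 = 2^3 × 3 × 7
36 = 2^2 × 3^2
gcd(168, 36) = 2^2 × 3 = 12.

12 cm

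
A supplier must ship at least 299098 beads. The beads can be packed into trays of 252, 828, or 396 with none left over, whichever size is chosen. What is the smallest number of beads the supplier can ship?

The number of beads must be a common multiple of 252, 828, and 396, so a multiple of their LCM.
252 = 2^2 × 3^2 × 7
828 = 2^2 × 3^2 × 23
396 = 2^2 × 3^2 × 11
LCM(252, 828, 396) = 2^2 × 3^2 × 7 × 11 × 23 = 63756.
Smallest multiple of 63756 that is ≥ 299098: ⌈299098/63756⌉ × 63756 = 5 × 63756 = 318780.

318780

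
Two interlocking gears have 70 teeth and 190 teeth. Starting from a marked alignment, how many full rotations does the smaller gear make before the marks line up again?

19 rotations

They are all back at their starting positions together after one LCM of the periods.
70 = 2 × 5 × 7
190 = 2 × 5 × 19
LCM(70, 190) = 2 × 5 × 7 × 19 = 1330.
Rotations for period 70: 1330 / 70 = 19.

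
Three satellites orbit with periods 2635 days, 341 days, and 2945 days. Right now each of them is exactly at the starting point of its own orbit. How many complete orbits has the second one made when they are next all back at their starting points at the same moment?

All finish a whole number of cycles simultaneously at t = LCM of the periods.
2635 = 5 × 17 × 31
341 = 11 × 31
2945 = 5 × 19 × 31
LCM(2635, 341, 2945) = 5 × 11 × 17 × 19 × 31 = 550715.
Orbits for period 341: 550715 / 341 = 1615.

1615 orbits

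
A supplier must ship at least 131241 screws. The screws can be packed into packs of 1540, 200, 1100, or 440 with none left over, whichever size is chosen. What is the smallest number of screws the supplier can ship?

The number of screws must be a common multiple of 1540, 200, 1100, and 440, so a multiple of their LCM.
1540 = 2^2 × 5 × 7 × 11
200 = 2^3 × 5^2
1100 = 2^2 × 5^2 × 11
440 = 2^3 × 5 × 11
LCM(1540, 200, 1100, 440) = 2^3 × 5^2 × 7 × 11 = 15400.
Smallest multiple of 15400 that is ≥ 131241: ⌈131241/15400⌉ × 15400 = 9 × 15400 = 138600.

138600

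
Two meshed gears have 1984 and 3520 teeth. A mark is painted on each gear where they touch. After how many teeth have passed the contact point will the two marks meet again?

We need the least common multiple of the intervals.
1984 = 2^6 × 31
3520 = 2^6 × 5 × 11
LCM(1984, 3520) = 2^6 × 5 × 11 × 31 = 109120.

109120 teeth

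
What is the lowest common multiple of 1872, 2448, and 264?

1872 = 2^4 × 3^2 × 13
2448 = 2^4 × 3^2 × 17
264 = 2^3 × 3 × 11
LCM(1872, 2448, 264) = 2^4 × 3^2 × 11 × 13 × 17 = 350064.

350064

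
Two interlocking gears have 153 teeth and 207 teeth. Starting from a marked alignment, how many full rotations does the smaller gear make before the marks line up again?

The first common completion time is the LCM of the periods.
153 = 3^2 × 17
207 = 3^2 × 23
LCM(153, 207) = 3^2 × 17 × 23 = 3519.
Rotations for period 153: 3519 / 153 = 23.

23 rotations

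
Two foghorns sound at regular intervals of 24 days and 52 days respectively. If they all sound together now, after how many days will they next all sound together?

We need the least common multiple of the intervals.
24 = 2^3 × 3
52 = 2^2 × 13
LCM(24, 52) = 2^3 × 3 × 13 = 312.

312 days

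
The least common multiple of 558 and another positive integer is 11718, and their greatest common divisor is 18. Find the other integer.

378

gcd × lcm = product of the two integers, so the other integer is (18 × 11718) / 558 = 378.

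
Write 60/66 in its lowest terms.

10/11

60 = 2^2 × 3 × 5
66 = 2 × 3 × 11
gcd(60, 66) = 2 × 3 = 6.
Divide numerator and denominator by 6: 60/66 = 10/11.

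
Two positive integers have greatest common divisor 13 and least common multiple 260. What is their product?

3380

For any two positive integers, gcd × lcm = product = 13 × 260 = 3380.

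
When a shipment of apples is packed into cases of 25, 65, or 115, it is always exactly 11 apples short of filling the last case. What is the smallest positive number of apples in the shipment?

7464

Being 11 short of a full case of size k means N ≡ −11 (mod k), i.e. N + 11 is a multiple of each size.
25 = 5^2
65 = 5 × 13
115 = 5 × 23
LCM(25, 65, 115) = 5^2 × 13 × 23 = 7475.
Smallest positive N is 7475 − 11 = 7464.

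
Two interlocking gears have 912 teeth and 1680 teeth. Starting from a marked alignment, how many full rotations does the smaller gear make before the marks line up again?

They are all back at their starting positions together after one LCM of the periods.
912 = 2^4 × 3 × 19
1680 = 2^4 × 3 × 5 × 7
LCM(912, 1680) = 2^4 × 3 × 5 × 7 × 19 = 31920.
Rotations for period 912: 31920 / 912 = 35.

35 rotations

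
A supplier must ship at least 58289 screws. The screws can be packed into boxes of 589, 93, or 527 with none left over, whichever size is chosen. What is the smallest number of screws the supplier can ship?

The number of screws must be a common multiple of 589, 93, and 527, so a multiple of their LCM.
589 = 19 × 31
93 = 3 × 31
527 = 17 × 31
LCM(589, 93, 527) = 3 × 17 × 19 × 31 = 30039.
Smallest multiple of 30039 that is ≥ 58289: ⌈58289/30039⌉ × 30039 = 2 × 30039 = 60078.

60078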